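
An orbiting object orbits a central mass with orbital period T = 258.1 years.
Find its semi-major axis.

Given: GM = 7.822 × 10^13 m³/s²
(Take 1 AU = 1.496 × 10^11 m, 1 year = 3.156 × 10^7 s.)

Convert to SI: T = 258.1 years = 8.14564e+09 s.
Invert Kepler's third law: a = (GM · T² / (4π²))^(1/3).
Substituting T = 8.14564e+09 s and GM = 7.822e+13 m³/s²:
a = (7.822e+13 · (8.14564e+09)² / (4π²))^(1/3) m
a ≈ 5.085e+10 m = 0.3399 AU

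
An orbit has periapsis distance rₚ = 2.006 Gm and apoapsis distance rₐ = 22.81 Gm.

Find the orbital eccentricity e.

Convert to SI: rₚ = 2.006 Gm = 2.006e+09 m; rₐ = 22.81 Gm = 2.281e+10 m.
e = (rₐ − rₚ) / (rₐ + rₚ).
e = (2.281e+10 − 2.006e+09) / (2.281e+10 + 2.006e+09) = 2.0804e+10 / 2.4816e+10 ≈ 0.8383.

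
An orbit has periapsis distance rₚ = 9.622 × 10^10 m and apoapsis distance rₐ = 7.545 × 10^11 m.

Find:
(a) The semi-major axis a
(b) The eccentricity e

(a) a = (rₚ + rₐ) / 2 = (9.622e+10 + 7.545e+11) / 2 ≈ 4.254e+11 m = 4.254 × 10^11 m.
(b) e = (rₐ − rₚ) / (rₐ + rₚ) = (7.545e+11 − 9.622e+10) / (7.545e+11 + 9.622e+10) ≈ 0.7738.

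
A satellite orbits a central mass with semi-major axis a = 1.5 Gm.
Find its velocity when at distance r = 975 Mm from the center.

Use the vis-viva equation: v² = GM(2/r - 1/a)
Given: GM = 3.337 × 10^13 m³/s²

Convert to SI: a = 1.5 Gm = 1.5e+09 m; r = 975 Mm = 9.75e+08 m.
Vis-viva: v = √(GM · (2/r − 1/a)).
2/r − 1/a = 2/9.75e+08 − 1/1.5e+09 = 1.38462e-09 m⁻¹.
v = √(3.337e+13 · 1.38462e-09) m/s ≈ 215 m/s = 215 m/s.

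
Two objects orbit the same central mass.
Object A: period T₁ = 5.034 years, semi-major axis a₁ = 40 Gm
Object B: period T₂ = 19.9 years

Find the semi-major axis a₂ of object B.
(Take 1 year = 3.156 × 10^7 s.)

Convert to SI: T₁ = 5.034 years = 1.58873e+08 s; a₁ = 40 Gm = 4e+10 m; T₂ = 19.9 years = 6.28044e+08 s.
Kepler's third law: (T₁/T₂)² = (a₁/a₂)³ ⇒ a₂ = a₁ · (T₂/T₁)^(2/3).
T₂/T₁ = 6.28044e+08 / 1.58873e+08 = 3.95312.
a₂ = 4e+10 · (3.95312)^(2/3) m ≈ 1e+11 m = 100 Gm.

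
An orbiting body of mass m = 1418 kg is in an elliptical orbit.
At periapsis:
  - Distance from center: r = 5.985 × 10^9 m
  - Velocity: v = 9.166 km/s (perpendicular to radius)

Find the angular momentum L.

Convert to SI: v = 9.166 km/s = 9166 m/s.
Since v is perpendicular to r, L = m · v · r.
L = 1418 · 9166 · 5.985e+09 kg·m²/s ≈ 7.779e+16 kg·m²/s.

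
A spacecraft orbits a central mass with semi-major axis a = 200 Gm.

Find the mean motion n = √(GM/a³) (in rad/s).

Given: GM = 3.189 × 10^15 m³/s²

Convert to SI: a = 200 Gm = 2e+11 m.
n = √(GM / a³).
n = √(3.189e+15 / (2e+11)³) rad/s ≈ 6.314e-10 rad/s.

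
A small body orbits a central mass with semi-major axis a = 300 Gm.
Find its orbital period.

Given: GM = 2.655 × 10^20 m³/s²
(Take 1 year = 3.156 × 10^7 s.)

Convert to SI: a = 300 Gm = 3e+11 m.
Kepler's third law: T = 2π √(a³ / GM).
Substituting a = 3e+11 m and GM = 2.655e+20 m³/s²:
T = 2π √((3e+11)³ / 2.655e+20) s
T ≈ 6.336e+07 s = 2.008 years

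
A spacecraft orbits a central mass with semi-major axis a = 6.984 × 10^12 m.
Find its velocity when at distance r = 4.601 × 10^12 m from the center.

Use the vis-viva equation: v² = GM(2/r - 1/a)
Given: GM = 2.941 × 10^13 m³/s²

Vis-viva: v = √(GM · (2/r − 1/a)).
2/r − 1/a = 2/4.601e+12 − 1/6.984e+12 = 2.91504e-13 m⁻¹.
v = √(2.941e+13 · 2.91504e-13) m/s ≈ 2.928 m/s = 2.928 m/s.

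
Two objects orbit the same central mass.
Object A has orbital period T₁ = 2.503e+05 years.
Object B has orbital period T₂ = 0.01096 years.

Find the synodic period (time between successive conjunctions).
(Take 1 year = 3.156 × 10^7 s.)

Convert to SI: T₁ = 2.503e+05 years = 7.89947e+12 s; T₂ = 0.01096 years = 345898 s.
T_syn = |T₁ · T₂ / (T₁ − T₂)|.
T_syn = |7.89947e+12 · 345898 / (7.89947e+12 − 345898)| s ≈ 3.459e+05 s = 0.01096 years.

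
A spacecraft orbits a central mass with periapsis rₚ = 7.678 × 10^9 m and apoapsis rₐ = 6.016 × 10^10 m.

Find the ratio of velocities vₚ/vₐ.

Conservation of angular momentum gives rₚvₚ = rₐvₐ, so vₚ/vₐ = rₐ/rₚ.
vₚ/vₐ = 6.016e+10 / 7.678e+09 ≈ 7.835.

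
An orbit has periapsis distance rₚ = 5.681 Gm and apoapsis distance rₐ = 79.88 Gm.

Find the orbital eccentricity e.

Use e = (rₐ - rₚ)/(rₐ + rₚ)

Convert to SI: rₚ = 5.681 Gm = 5.681e+09 m; rₐ = 79.88 Gm = 7.988e+10 m.
e = (rₐ − rₚ) / (rₐ + rₚ).
e = (7.988e+10 − 5.681e+09) / (7.988e+10 + 5.681e+09) = 7.4199e+10 / 8.5561e+10 ≈ 0.8672.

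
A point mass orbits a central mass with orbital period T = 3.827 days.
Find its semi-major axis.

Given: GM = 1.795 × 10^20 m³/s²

Convert to SI: T = 3.827 days = 330653 s.
Invert Kepler's third law: a = (GM · T² / (4π²))^(1/3).
Substituting T = 330653 s and GM = 1.795e+20 m³/s²:
a = (1.795e+20 · (330653)² / (4π²))^(1/3) m
a ≈ 7.922e+09 m = 7.922 Gm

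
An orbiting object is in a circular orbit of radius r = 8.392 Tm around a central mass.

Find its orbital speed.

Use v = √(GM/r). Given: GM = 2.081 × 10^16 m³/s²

Convert to SI: r = 8.392 Tm = 8.392e+12 m.
For a circular orbit, gravity supplies the centripetal force, so v = √(GM / r).
v = √(2.081e+16 / 8.392e+12) m/s ≈ 49.8 m/s = 49.8 m/s.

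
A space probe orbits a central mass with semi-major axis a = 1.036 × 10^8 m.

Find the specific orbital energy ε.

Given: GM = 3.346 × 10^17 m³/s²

ε = −GM / (2a).
ε = −3.346e+17 / (2 · 1.036e+08) J/kg ≈ -1.615e+09 J/kg = -1.615 GJ/kg.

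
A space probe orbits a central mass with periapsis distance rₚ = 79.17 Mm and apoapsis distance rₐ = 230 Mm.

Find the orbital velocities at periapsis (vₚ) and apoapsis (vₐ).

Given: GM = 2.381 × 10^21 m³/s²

Convert to SI: rₚ = 79.17 Mm = 7.917e+07 m; rₐ = 230 Mm = 2.3e+08 m.
Use the vis-viva equation v² = GM(2/r − 1/a) with a = (rₚ + rₐ)/2 = (7.917e+07 + 2.3e+08)/2 = 1.54585e+08 m.
vₚ = √(GM · (2/rₚ − 1/a)) = √(2.381e+21 · (2/7.917e+07 − 1/1.54585e+08)) m/s ≈ 6.689e+06 m/s = 6689 km/s.
vₐ = √(GM · (2/rₐ − 1/a)) = √(2.381e+21 · (2/2.3e+08 − 1/1.54585e+08)) m/s ≈ 2.303e+06 m/s = 2303 km/s.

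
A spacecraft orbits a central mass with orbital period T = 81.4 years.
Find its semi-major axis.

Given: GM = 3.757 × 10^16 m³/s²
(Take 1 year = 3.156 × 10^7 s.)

Convert to SI: T = 81.4 years = 2.56898e+09 s.
Invert Kepler's third law: a = (GM · T² / (4π²))^(1/3).
Substituting T = 2.56898e+09 s and GM = 3.757e+16 m³/s²:
a = (3.757e+16 · (2.56898e+09)² / (4π²))^(1/3) m
a ≈ 1.845e+11 m = 184.5 Gm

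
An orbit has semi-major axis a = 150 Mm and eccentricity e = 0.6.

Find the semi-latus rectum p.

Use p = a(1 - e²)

Convert to SI: a = 150 Mm = 1.5e+08 m.
p = a (1 − e²).
p = 1.5e+08 · (1 − (0.6)²) = 1.5e+08 · 0.64 ≈ 9.6e+07 m = 96 Mm.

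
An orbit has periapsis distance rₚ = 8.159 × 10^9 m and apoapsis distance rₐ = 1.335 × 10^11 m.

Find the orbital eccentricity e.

e = (rₐ − rₚ) / (rₐ + rₚ).
e = (1.335e+11 − 8.159e+09) / (1.335e+11 + 8.159e+09) = 1.25341e+11 / 1.41659e+11 ≈ 0.8848.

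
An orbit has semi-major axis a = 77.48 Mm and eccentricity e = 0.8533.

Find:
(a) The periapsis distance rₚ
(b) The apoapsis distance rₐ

Convert to SI: a = 77.48 Mm = 7.748e+07 m.
(a) rₚ = a(1 − e) = 7.748e+07 · (1 − 0.8533) = 7.748e+07 · 0.1467 ≈ 1.137e+07 m = 11.37 Mm.
(b) rₐ = a(1 + e) = 7.748e+07 · (1 + 0.8533) = 7.748e+07 · 1.8533 ≈ 1.436e+08 m = 143.6 Mm.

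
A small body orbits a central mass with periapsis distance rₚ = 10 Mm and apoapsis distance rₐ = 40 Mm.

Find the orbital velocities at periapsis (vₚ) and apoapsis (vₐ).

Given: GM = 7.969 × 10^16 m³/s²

Convert to SI: rₚ = 10 Mm = 1e+07 m; rₐ = 40 Mm = 4e+07 m.
Use the vis-viva equation v² = GM(2/r − 1/a) with a = (rₚ + rₐ)/2 = (1e+07 + 4e+07)/2 = 2.5e+07 m.
vₚ = √(GM · (2/rₚ − 1/a)) = √(7.969e+16 · (2/1e+07 − 1/2.5e+07)) m/s ≈ 1.129e+05 m/s = 112.9 km/s.
vₐ = √(GM · (2/rₐ − 1/a)) = √(7.969e+16 · (2/4e+07 − 1/2.5e+07)) m/s ≈ 2.823e+04 m/s = 28.23 km/s.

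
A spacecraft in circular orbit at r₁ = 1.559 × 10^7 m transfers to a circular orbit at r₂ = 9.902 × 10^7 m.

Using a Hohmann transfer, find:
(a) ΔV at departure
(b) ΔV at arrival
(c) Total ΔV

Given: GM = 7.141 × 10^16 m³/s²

Transfer semi-major axis: a_t = (r₁ + r₂)/2 = (1.559e+07 + 9.902e+07)/2 = 5.7305e+07 m.
Circular speeds: v₁ = √(GM/r₁) = 67679.4 m/s, v₂ = √(GM/r₂) = 26854.6 m/s.
Transfer speeds (vis-viva v² = GM(2/r − 1/a_t)): v₁ᵗ = 88965.5 m/s, v₂ᵗ = 14007 m/s.
(a) ΔV₁ = |v₁ᵗ − v₁| ≈ 2.129e+04 m/s = 21.29 km/s.
(b) ΔV₂ = |v₂ − v₂ᵗ| ≈ 1.285e+04 m/s = 12.85 km/s.
(c) ΔV_total = ΔV₁ + ΔV₂ ≈ 3.413e+04 m/s = 34.13 km/s.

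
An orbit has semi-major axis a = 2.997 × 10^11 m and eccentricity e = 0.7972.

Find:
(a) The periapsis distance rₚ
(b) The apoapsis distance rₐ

(a) rₚ = a(1 − e) = 2.997e+11 · (1 − 0.7972) = 2.997e+11 · 0.2028 ≈ 6.078e+10 m = 6.078 × 10^10 m.
(b) rₐ = a(1 + e) = 2.997e+11 · (1 + 0.7972) = 2.997e+11 · 1.7972 ≈ 5.386e+11 m = 5.386 × 10^11 m.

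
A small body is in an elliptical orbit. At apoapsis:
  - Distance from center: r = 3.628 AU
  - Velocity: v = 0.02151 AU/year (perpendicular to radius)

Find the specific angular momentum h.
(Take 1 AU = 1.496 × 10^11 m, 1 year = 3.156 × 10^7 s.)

Convert to SI: r = 3.628 AU = 5.42749e+11 m; v = 0.02151 AU/year = 101.961 m/s.
With v perpendicular to r, h = r · v.
h = 5.42749e+11 · 101.961 m²/s ≈ 5.534e+13 m²/s.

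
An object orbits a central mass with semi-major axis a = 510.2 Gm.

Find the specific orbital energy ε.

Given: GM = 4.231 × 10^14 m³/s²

Convert to SI: a = 510.2 Gm = 5.102e+11 m.
ε = −GM / (2a).
ε = −4.231e+14 / (2 · 5.102e+11) J/kg ≈ -414.6 J/kg = -414.6 J/kg.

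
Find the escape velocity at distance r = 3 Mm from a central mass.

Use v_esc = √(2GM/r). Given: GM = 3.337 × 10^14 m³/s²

Convert to SI: r = 3 Mm = 3e+06 m.
Escape velocity comes from setting total energy to zero: ½v² − GM/r = 0 ⇒ v_esc = √(2GM / r).
v_esc = √(2 · 3.337e+14 / 3e+06) m/s ≈ 1.492e+04 m/s = 14.92 km/s.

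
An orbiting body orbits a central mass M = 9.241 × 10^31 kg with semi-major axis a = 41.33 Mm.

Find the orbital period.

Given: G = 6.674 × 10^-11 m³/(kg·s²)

Convert to SI: a = 41.33 Mm = 4.133e+07 m.
GM = G · M = 6.674e-11 · 9.241e+31 = 6.16744e+21 m³/s².
Kepler's third law: T = 2π √(a³ / GM).
Substituting a = 4.133e+07 m and GM = 6.16744e+21 m³/s²:
T = 2π √((4.133e+07)³ / 6.16744e+21) s
T ≈ 21.26 s = 21.26 seconds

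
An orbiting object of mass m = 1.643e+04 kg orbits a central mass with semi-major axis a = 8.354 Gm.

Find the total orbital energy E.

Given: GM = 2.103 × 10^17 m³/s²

Convert to SI: a = 8.354 Gm = 8.354e+09 m.
E = −GMm / (2a).
E = −2.103e+17 · 1.643e+04 / (2 · 8.354e+09) J ≈ -2.068e+11 J = -206.8 GJ.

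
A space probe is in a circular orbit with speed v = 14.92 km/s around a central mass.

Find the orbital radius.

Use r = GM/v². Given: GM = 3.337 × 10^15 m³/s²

Convert to SI: v = 14.92 km/s = 14920 m/s.
For a circular orbit, v² = GM / r, so r = GM / v².
r = 3.337e+15 / (14920)² m ≈ 1.499e+07 m = 14.99 Mm.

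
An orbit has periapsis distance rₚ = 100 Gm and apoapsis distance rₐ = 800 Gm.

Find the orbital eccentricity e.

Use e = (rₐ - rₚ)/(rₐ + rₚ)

Convert to SI: rₚ = 100 Gm = 1e+11 m; rₐ = 800 Gm = 8e+11 m.
e = (rₐ − rₚ) / (rₐ + rₚ).
e = (8e+11 − 1e+11) / (8e+11 + 1e+11) = 7e+11 / 9e+11 ≈ 0.7778.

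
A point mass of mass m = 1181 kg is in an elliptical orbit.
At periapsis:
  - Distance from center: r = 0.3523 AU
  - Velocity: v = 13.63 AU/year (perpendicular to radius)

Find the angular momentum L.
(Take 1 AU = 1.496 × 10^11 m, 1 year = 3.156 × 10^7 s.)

Convert to SI: r = 0.3523 AU = 5.27041e+10 m; v = 13.63 AU/year = 64608.6 m/s.
Since v is perpendicular to r, L = m · v · r.
L = 1181 · 64608.6 · 5.27041e+10 kg·m²/s ≈ 4.021e+18 kg·m²/s.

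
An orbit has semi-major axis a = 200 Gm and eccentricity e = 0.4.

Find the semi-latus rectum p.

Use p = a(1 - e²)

Convert to SI: a = 200 Gm = 2e+11 m.
p = a (1 − e²).
p = 2e+11 · (1 − (0.4)²) = 2e+11 · 0.84 ≈ 1.68e+11 m = 168 Gm.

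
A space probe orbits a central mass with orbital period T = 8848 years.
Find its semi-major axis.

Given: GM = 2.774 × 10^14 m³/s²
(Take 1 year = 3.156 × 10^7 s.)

Convert to SI: T = 8848 years = 2.79243e+11 s.
Invert Kepler's third law: a = (GM · T² / (4π²))^(1/3).
Substituting T = 2.79243e+11 s and GM = 2.774e+14 m³/s²:
a = (2.774e+14 · (2.79243e+11)² / (4π²))^(1/3) m
a ≈ 8.183e+11 m = 8.183 × 10^11 m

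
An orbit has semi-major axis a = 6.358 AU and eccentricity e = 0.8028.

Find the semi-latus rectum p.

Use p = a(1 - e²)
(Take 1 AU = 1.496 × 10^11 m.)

Convert to SI: a = 6.358 AU = 9.51157e+11 m.
p = a (1 − e²).
p = 9.51157e+11 · (1 − (0.8028)²) = 9.51157e+11 · 0.355512 ≈ 3.381e+11 m = 2.26 AU.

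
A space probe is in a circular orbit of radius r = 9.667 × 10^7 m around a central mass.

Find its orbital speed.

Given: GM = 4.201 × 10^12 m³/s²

For a circular orbit, gravity supplies the centripetal force, so v = √(GM / r).
v = √(4.201e+12 / 9.667e+07) m/s ≈ 208.5 m/s = 208.5 m/s.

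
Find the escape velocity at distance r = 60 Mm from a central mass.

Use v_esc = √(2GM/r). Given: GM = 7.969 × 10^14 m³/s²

Convert to SI: r = 60 Mm = 6e+07 m.
Escape velocity comes from setting total energy to zero: ½v² − GM/r = 0 ⇒ v_esc = √(2GM / r).
v_esc = √(2 · 7.969e+14 / 6e+07) m/s ≈ 5154 m/s = 5.154 km/s.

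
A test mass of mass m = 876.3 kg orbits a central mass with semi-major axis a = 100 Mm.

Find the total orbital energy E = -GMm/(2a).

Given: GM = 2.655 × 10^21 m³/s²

Convert to SI: a = 100 Mm = 1e+08 m.
E = −GMm / (2a).
E = −2.655e+21 · 876.3 / (2 · 1e+08) J ≈ -1.163e+16 J = -11.63 PJ.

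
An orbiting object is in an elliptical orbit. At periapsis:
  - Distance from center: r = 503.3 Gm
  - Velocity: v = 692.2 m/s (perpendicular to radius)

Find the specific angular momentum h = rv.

Convert to SI: r = 503.3 Gm = 5.033e+11 m.
With v perpendicular to r, h = r · v.
h = 5.033e+11 · 692.2 m²/s ≈ 3.484e+14 m²/s.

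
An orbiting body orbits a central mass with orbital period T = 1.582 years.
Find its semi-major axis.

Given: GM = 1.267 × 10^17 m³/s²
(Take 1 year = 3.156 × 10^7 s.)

Convert to SI: T = 1.582 years = 4.99279e+07 s.
Invert Kepler's third law: a = (GM · T² / (4π²))^(1/3).
Substituting T = 4.99279e+07 s and GM = 1.267e+17 m³/s²:
a = (1.267e+17 · (4.99279e+07)² / (4π²))^(1/3) m
a ≈ 2e+10 m = 20 Gm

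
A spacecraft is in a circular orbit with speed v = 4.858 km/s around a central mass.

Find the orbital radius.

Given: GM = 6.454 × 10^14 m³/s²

Convert to SI: v = 4.858 km/s = 4858 m/s.
For a circular orbit, v² = GM / r, so r = GM / v².
r = 6.454e+14 / (4858)² m ≈ 2.735e+07 m = 27.35 Mm.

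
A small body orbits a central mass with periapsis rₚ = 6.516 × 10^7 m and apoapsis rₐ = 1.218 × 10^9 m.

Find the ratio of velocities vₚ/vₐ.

Conservation of angular momentum gives rₚvₚ = rₐvₐ, so vₚ/vₐ = rₐ/rₚ.
vₚ/vₐ = 1.218e+09 / 6.516e+07 ≈ 18.69.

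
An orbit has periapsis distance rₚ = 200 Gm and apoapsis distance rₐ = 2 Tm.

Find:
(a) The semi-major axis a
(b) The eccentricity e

Convert to SI: rₚ = 200 Gm = 2e+11 m; rₐ = 2 Tm = 2e+12 m.
(a) a = (rₚ + rₐ) / 2 = (2e+11 + 2e+12) / 2 ≈ 1.1e+12 m = 1.1 Tm.
(b) e = (rₐ − rₚ) / (rₐ + rₚ) = (2e+12 − 2e+11) / (2e+12 + 2e+11) ≈ 0.8182.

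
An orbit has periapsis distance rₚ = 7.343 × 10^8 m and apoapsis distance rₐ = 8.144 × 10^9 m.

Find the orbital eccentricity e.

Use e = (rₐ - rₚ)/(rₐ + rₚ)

e = (rₐ − rₚ) / (rₐ + rₚ).
e = (8.144e+09 − 7.343e+08) / (8.144e+09 + 7.343e+08) = 7.4097e+09 / 8.8783e+09 ≈ 0.8346.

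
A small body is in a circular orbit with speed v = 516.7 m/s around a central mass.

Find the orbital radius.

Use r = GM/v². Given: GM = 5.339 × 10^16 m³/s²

For a circular orbit, v² = GM / r, so r = GM / v².
r = 5.339e+16 / (516.7)² m ≈ 2e+11 m = 200 Gm.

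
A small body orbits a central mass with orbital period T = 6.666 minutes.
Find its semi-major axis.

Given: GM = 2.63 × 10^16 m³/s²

Convert to SI: T = 6.666 minutes = 399.96 s.
Invert Kepler's third law: a = (GM · T² / (4π²))^(1/3).
Substituting T = 399.96 s and GM = 2.63e+16 m³/s²:
a = (2.63e+16 · (399.96)² / (4π²))^(1/3) m
a ≈ 4.741e+06 m = 4.741 × 10^6 m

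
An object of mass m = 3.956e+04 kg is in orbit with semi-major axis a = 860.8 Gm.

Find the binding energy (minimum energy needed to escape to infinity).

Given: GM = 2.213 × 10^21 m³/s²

Convert to SI: a = 860.8 Gm = 8.608e+11 m.
Total orbital energy is E = −GMm/(2a); binding energy is E_bind = −E = GMm/(2a).
E_bind = 2.213e+21 · 3.956e+04 / (2 · 8.608e+11) J ≈ 5.085e+13 J = 50.85 TJ.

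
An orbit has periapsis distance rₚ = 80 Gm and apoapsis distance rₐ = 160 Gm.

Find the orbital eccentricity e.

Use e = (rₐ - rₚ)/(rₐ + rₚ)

Convert to SI: rₚ = 80 Gm = 8e+10 m; rₐ = 160 Gm = 1.6e+11 m.
e = (rₐ − rₚ) / (rₐ + rₚ).
e = (1.6e+11 − 8e+10) / (1.6e+11 + 8e+10) = 8e+10 / 2.4e+11 ≈ 0.3333.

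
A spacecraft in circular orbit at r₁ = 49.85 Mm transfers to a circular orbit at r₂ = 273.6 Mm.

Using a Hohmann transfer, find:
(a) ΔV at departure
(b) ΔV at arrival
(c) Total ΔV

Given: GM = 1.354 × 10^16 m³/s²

Convert to SI: r₁ = 49.85 Mm = 4.985e+07 m; r₂ = 273.6 Mm = 2.736e+08 m.
Transfer semi-major axis: a_t = (r₁ + r₂)/2 = (4.985e+07 + 2.736e+08)/2 = 1.61725e+08 m.
Circular speeds: v₁ = √(GM/r₁) = 16480.7 m/s, v₂ = √(GM/r₂) = 7034.79 m/s.
Transfer speeds (vis-viva v² = GM(2/r − 1/a_t)): v₁ᵗ = 21436.1 m/s, v₂ᵗ = 3905.67 m/s.
(a) ΔV₁ = |v₁ᵗ − v₁| ≈ 4955 m/s = 4.955 km/s.
(b) ΔV₂ = |v₂ − v₂ᵗ| ≈ 3129 m/s = 3.129 km/s.
(c) ΔV_total = ΔV₁ + ΔV₂ ≈ 8085 m/s = 8.085 km/s.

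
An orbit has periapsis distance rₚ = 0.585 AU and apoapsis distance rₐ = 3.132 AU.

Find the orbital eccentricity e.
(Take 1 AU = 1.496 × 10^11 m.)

Convert to SI: rₚ = 0.585 AU = 8.7516e+10 m; rₐ = 3.132 AU = 4.68547e+11 m.
e = (rₐ − rₚ) / (rₐ + rₚ).
e = (4.68547e+11 − 8.7516e+10) / (4.68547e+11 + 8.7516e+10) = 3.81031e+11 / 5.56063e+11 ≈ 0.6852.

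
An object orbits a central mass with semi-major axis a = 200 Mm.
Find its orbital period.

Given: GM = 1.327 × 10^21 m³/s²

Convert to SI: a = 200 Mm = 2e+08 m.
Kepler's third law: T = 2π √(a³ / GM).
Substituting a = 2e+08 m and GM = 1.327e+21 m³/s²:
T = 2π √((2e+08)³ / 1.327e+21) s
T ≈ 487.9 s = 8.131 minutes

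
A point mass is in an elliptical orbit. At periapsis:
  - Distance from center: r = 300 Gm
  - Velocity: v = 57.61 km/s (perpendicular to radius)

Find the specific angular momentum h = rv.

Convert to SI: r = 300 Gm = 3e+11 m; v = 57.61 km/s = 57610 m/s.
With v perpendicular to r, h = r · v.
h = 3e+11 · 57610 m²/s ≈ 1.728e+16 m²/s.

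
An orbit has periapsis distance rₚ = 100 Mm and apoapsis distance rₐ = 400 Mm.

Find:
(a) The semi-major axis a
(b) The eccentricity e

Convert to SI: rₚ = 100 Mm = 1e+08 m; rₐ = 400 Mm = 4e+08 m.
(a) a = (rₚ + rₐ) / 2 = (1e+08 + 4e+08) / 2 ≈ 2.5e+08 m = 250 Mm.
(b) e = (rₐ − rₚ) / (rₐ + rₚ) = (4e+08 − 1e+08) / (4e+08 + 1e+08) ≈ 0.6.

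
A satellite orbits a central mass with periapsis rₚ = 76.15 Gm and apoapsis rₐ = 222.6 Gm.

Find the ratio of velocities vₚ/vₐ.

Convert to SI: rₚ = 76.15 Gm = 7.615e+10 m; rₐ = 222.6 Gm = 2.226e+11 m.
Conservation of angular momentum gives rₚvₚ = rₐvₐ, so vₚ/vₐ = rₐ/rₚ.
vₚ/vₐ = 2.226e+11 / 7.615e+10 ≈ 2.923.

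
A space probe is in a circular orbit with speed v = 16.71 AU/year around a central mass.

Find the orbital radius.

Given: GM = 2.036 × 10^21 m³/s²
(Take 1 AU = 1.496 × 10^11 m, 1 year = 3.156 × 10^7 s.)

Convert to SI: v = 16.71 AU/year = 79208.4 m/s.
For a circular orbit, v² = GM / r, so r = GM / v².
r = 2.036e+21 / (79208.4)² m ≈ 3.245e+11 m = 2.169 AU.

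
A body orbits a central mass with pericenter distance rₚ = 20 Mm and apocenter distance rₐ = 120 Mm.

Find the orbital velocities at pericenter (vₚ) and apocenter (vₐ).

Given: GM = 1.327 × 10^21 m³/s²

Convert to SI: rₚ = 20 Mm = 2e+07 m; rₐ = 120 Mm = 1.2e+08 m.
Use the vis-viva equation v² = GM(2/r − 1/a) with a = (rₚ + rₐ)/2 = (2e+07 + 1.2e+08)/2 = 7e+07 m.
vₚ = √(GM · (2/rₚ − 1/a)) = √(1.327e+21 · (2/2e+07 − 1/7e+07)) m/s ≈ 1.067e+07 m/s = 1.067e+04 km/s.
vₐ = √(GM · (2/rₐ − 1/a)) = √(1.327e+21 · (2/1.2e+08 − 1/7e+07)) m/s ≈ 1.778e+06 m/s = 1778 km/s.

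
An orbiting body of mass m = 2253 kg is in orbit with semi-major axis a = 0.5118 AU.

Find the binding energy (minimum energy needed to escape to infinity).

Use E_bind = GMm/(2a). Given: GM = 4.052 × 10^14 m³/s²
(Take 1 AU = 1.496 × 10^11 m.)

Convert to SI: a = 0.5118 AU = 7.65653e+10 m.
Total orbital energy is E = −GMm/(2a); binding energy is E_bind = −E = GMm/(2a).
E_bind = 4.052e+14 · 2253 / (2 · 7.65653e+10) J ≈ 5.962e+06 J = 5.962 MJ.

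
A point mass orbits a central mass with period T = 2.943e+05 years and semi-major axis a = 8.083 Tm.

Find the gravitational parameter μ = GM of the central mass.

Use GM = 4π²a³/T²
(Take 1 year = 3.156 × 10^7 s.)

Convert to SI: T = 2.943e+05 years = 9.28811e+12 s; a = 8.083 Tm = 8.083e+12 m.
GM = 4π² · a³ / T².
GM = 4π² · (8.083e+12)³ / (9.28811e+12)² m³/s² ≈ 2.417e+14 m³/s² = 2.417 × 10^14 m³/s².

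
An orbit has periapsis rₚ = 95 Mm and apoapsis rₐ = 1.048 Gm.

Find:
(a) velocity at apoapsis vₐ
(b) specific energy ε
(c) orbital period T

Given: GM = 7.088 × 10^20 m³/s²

Convert to SI: rₚ = 95 Mm = 9.5e+07 m; rₐ = 1.048 Gm = 1.048e+09 m.
(a) With a = (rₚ + rₐ)/2 = 5.715e+08 m, vₐ = √(GM (2/rₐ − 1/a)) = √(7.088e+20 · (2/1.048e+09 − 1/5.715e+08)) m/s ≈ 3.353e+05 m/s
(b) With a = (rₚ + rₐ)/2 = 5.715e+08 m, ε = −GM/(2a) = −7.088e+20/(2 · 5.715e+08) J/kg ≈ -6.201e+11 J/kg
(c) With a = (rₚ + rₐ)/2 = 5.715e+08 m, T = 2π √(a³/GM) = 2π √((5.715e+08)³/7.088e+20) s ≈ 3224 s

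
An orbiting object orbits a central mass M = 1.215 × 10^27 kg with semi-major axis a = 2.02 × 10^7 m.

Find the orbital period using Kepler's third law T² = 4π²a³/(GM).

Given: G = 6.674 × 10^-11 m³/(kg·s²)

GM = G · M = 6.674e-11 · 1.215e+27 = 8.10891e+16 m³/s².
Kepler's third law: T = 2π √(a³ / GM).
Substituting a = 2.02e+07 m and GM = 8.10891e+16 m³/s²:
T = 2π √((2.02e+07)³ / 8.10891e+16) s
T ≈ 2003 s = 33.39 minutes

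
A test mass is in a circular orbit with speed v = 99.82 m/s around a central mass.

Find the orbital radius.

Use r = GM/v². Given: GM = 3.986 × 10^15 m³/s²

For a circular orbit, v² = GM / r, so r = GM / v².
r = 3.986e+15 / (99.82)² m ≈ 4e+11 m = 400 Gm.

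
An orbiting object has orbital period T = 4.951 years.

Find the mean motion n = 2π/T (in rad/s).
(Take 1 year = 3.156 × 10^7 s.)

Convert to SI: T = 4.951 years = 1.56254e+08 s.
n = 2π / T.
n = 2π / 1.56254e+08 s ≈ 4.021e-08 rad/s.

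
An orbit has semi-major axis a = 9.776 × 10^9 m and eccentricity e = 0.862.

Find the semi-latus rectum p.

p = a (1 − e²).
p = 9.776e+09 · (1 − (0.862)²) = 9.776e+09 · 0.256956 ≈ 2.512e+09 m = 2.512 × 10^9 m.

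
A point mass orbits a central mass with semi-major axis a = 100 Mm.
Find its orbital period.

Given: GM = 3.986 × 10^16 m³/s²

Convert to SI: a = 100 Mm = 1e+08 m.
Kepler's third law: T = 2π √(a³ / GM).
Substituting a = 1e+08 m and GM = 3.986e+16 m³/s²:
T = 2π √((1e+08)³ / 3.986e+16) s
T ≈ 3.147e+04 s = 8.742 hours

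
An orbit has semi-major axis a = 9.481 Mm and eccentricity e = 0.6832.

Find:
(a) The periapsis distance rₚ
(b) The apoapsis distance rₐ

Convert to SI: a = 9.481 Mm = 9.481e+06 m.
(a) rₚ = a(1 − e) = 9.481e+06 · (1 − 0.6832) = 9.481e+06 · 0.3168 ≈ 3.004e+06 m = 3.004 Mm.
(b) rₐ = a(1 + e) = 9.481e+06 · (1 + 0.6832) = 9.481e+06 · 1.6832 ≈ 1.596e+07 m = 15.96 Mm.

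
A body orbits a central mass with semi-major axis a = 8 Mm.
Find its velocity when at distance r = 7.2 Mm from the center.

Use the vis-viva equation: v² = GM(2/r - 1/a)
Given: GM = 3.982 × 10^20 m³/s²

Convert to SI: a = 8 Mm = 8e+06 m; r = 7.2 Mm = 7.2e+06 m.
Vis-viva: v = √(GM · (2/r − 1/a)).
2/r − 1/a = 2/7.2e+06 − 1/8e+06 = 1.52778e-07 m⁻¹.
v = √(3.982e+20 · 1.52778e-07) m/s ≈ 7.8e+06 m/s = 7800 km/s.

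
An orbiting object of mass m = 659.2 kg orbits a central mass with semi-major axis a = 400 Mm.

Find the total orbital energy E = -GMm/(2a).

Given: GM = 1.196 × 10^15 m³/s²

Convert to SI: a = 400 Mm = 4e+08 m.
E = −GMm / (2a).
E = −1.196e+15 · 659.2 / (2 · 4e+08) J ≈ -9.855e+08 J = -985.5 MJ.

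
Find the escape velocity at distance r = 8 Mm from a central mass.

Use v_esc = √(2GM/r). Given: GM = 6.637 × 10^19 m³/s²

Convert to SI: r = 8 Mm = 8e+06 m.
Escape velocity comes from setting total energy to zero: ½v² − GM/r = 0 ⇒ v_esc = √(2GM / r).
v_esc = √(2 · 6.637e+19 / 8e+06) m/s ≈ 4.073e+06 m/s = 4073 km/s.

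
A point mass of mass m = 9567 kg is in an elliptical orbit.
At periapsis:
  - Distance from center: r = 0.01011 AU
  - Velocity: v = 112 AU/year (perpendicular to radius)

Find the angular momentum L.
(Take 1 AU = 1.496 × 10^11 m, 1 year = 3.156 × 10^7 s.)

Convert to SI: r = 0.01011 AU = 1.51246e+09 m; v = 112 AU/year = 530900 m/s.
Since v is perpendicular to r, L = m · v · r.
L = 9567 · 530900 · 1.51246e+09 kg·m²/s ≈ 7.682e+18 kg·m²/s.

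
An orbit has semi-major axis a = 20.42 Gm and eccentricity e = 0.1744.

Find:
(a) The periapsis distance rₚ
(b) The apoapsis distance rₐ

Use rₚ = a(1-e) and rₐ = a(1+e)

Convert to SI: a = 20.42 Gm = 2.042e+10 m.
(a) rₚ = a(1 − e) = 2.042e+10 · (1 − 0.1744) = 2.042e+10 · 0.8256 ≈ 1.686e+10 m = 16.86 Gm.
(b) rₐ = a(1 + e) = 2.042e+10 · (1 + 0.1744) = 2.042e+10 · 1.1744 ≈ 2.398e+10 m = 23.98 Gm.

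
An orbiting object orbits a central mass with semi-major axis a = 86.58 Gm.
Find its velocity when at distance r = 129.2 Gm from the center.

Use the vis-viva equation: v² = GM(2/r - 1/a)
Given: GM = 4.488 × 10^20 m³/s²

Convert to SI: a = 86.58 Gm = 8.658e+10 m; r = 129.2 Gm = 1.292e+11 m.
Vis-viva: v = √(GM · (2/r − 1/a)).
2/r − 1/a = 2/1.292e+11 − 1/8.658e+10 = 3.92986e-12 m⁻¹.
v = √(4.488e+20 · 3.92986e-12) m/s ≈ 4.2e+04 m/s = 42 km/s.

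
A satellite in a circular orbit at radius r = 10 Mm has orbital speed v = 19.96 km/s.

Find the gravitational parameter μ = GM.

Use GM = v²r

Convert to SI: r = 10 Mm = 1e+07 m; v = 19.96 km/s = 19960 m/s.
For a circular orbit v² = GM/r, so GM = v² · r.
GM = (19960)² · 1e+07 m³/s² ≈ 3.984e+15 m³/s² = 3.984 × 10^15 m³/s².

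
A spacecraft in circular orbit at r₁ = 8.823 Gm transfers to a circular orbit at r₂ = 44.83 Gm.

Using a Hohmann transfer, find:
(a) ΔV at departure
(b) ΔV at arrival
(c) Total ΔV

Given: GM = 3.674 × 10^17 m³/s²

Convert to SI: r₁ = 8.823 Gm = 8.823e+09 m; r₂ = 44.83 Gm = 4.483e+10 m.
Transfer semi-major axis: a_t = (r₁ + r₂)/2 = (8.823e+09 + 4.483e+10)/2 = 2.68265e+10 m.
Circular speeds: v₁ = √(GM/r₁) = 6453 m/s, v₂ = √(GM/r₂) = 2862.76 m/s.
Transfer speeds (vis-viva v² = GM(2/r − 1/a_t)): v₁ᵗ = 8341.88 m/s, v₂ᵗ = 1641.77 m/s.
(a) ΔV₁ = |v₁ᵗ − v₁| ≈ 1889 m/s = 1.889 km/s.
(b) ΔV₂ = |v₂ − v₂ᵗ| ≈ 1221 m/s = 1.221 km/s.
(c) ΔV_total = ΔV₁ + ΔV₂ ≈ 3110 m/s = 3.11 km/s.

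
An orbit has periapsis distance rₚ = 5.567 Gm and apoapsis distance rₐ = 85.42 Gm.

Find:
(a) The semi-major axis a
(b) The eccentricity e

Convert to SI: rₚ = 5.567 Gm = 5.567e+09 m; rₐ = 85.42 Gm = 8.542e+10 m.
(a) a = (rₚ + rₐ) / 2 = (5.567e+09 + 8.542e+10) / 2 ≈ 4.549e+10 m = 45.49 Gm.
(b) e = (rₐ − rₚ) / (rₐ + rₚ) = (8.542e+10 − 5.567e+09) / (8.542e+10 + 5.567e+09) ≈ 0.8776.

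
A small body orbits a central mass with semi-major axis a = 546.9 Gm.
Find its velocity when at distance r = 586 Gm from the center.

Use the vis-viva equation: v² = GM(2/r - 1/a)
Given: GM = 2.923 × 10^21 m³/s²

Convert to SI: a = 546.9 Gm = 5.469e+11 m; r = 586 Gm = 5.86e+11 m.
Vis-viva: v = √(GM · (2/r − 1/a)).
2/r − 1/a = 2/5.86e+11 − 1/5.469e+11 = 1.58448e-12 m⁻¹.
v = √(2.923e+21 · 1.58448e-12) m/s ≈ 6.805e+04 m/s = 68.05 km/s.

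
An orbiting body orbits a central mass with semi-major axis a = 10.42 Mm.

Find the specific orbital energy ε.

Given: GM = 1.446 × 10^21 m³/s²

Convert to SI: a = 10.42 Mm = 1.042e+07 m.
ε = −GM / (2a).
ε = −1.446e+21 / (2 · 1.042e+07) J/kg ≈ -6.939e+13 J/kg = -6.939e+04 GJ/kg.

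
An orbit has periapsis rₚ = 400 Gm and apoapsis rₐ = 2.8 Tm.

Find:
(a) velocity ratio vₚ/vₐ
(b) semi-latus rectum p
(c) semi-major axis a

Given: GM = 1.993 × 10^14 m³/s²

Convert to SI: rₚ = 400 Gm = 4e+11 m; rₐ = 2.8 Tm = 2.8e+12 m.
(a) Conservation of angular momentum (rₚvₚ = rₐvₐ) gives vₚ/vₐ = rₐ/rₚ = 2.8e+12/4e+11 ≈ 7
(b) From a = (rₚ + rₐ)/2 = 1.6e+12 m and e = (rₐ − rₚ)/(rₐ + rₚ) = 0.75, p = a(1 − e²) = 1.6e+12 · (1 − (0.75)²) ≈ 7e+11 m
(c) a = (rₚ + rₐ)/2 = (4e+11 + 2.8e+12)/2 ≈ 1.6e+12 m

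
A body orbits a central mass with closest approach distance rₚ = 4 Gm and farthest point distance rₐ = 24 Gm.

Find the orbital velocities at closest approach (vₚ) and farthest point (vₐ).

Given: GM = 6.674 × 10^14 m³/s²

Convert to SI: rₚ = 4 Gm = 4e+09 m; rₐ = 24 Gm = 2.4e+10 m.
Use the vis-viva equation v² = GM(2/r − 1/a) with a = (rₚ + rₐ)/2 = (4e+09 + 2.4e+10)/2 = 1.4e+10 m.
vₚ = √(GM · (2/rₚ − 1/a)) = √(6.674e+14 · (2/4e+09 − 1/1.4e+10)) m/s ≈ 534.8 m/s = 534.8 m/s.
vₐ = √(GM · (2/rₐ − 1/a)) = √(6.674e+14 · (2/2.4e+10 − 1/1.4e+10)) m/s ≈ 89.14 m/s = 89.14 m/s.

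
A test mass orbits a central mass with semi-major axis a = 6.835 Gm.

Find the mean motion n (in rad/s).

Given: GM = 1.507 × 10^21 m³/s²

Convert to SI: a = 6.835 Gm = 6.835e+09 m.
n = √(GM / a³).
n = √(1.507e+21 / (6.835e+09)³) rad/s ≈ 6.87e-05 rad/s.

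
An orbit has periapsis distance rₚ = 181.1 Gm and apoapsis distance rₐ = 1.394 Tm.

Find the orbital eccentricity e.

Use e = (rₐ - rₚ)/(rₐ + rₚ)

Convert to SI: rₚ = 181.1 Gm = 1.811e+11 m; rₐ = 1.394 Tm = 1.394e+12 m.
e = (rₐ − rₚ) / (rₐ + rₚ).
e = (1.394e+12 − 1.811e+11) / (1.394e+12 + 1.811e+11) = 1.2129e+12 / 1.5751e+12 ≈ 0.77.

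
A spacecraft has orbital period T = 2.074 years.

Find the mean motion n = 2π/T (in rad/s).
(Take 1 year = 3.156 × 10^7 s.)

Convert to SI: T = 2.074 years = 6.54554e+07 s.
n = 2π / T.
n = 2π / 6.54554e+07 s ≈ 9.599e-08 rad/s.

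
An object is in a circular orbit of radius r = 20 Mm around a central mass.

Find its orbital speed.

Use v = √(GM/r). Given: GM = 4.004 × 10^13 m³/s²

Convert to SI: r = 20 Mm = 2e+07 m.
For a circular orbit, gravity supplies the centripetal force, so v = √(GM / r).
v = √(4.004e+13 / 2e+07) m/s ≈ 1415 m/s = 1.415 km/s.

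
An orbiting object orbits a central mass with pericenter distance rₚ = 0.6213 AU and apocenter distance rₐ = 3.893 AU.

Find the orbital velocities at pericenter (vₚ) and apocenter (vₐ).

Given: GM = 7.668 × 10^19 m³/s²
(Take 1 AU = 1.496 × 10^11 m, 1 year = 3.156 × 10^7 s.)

Convert to SI: rₚ = 0.6213 AU = 9.29465e+10 m; rₐ = 3.893 AU = 5.82393e+11 m.
Use the vis-viva equation v² = GM(2/r − 1/a) with a = (rₚ + rₐ)/2 = (9.29465e+10 + 5.82393e+11)/2 = 3.3767e+11 m.
vₚ = √(GM · (2/rₚ − 1/a)) = √(7.668e+19 · (2/9.29465e+10 − 1/3.3767e+11)) m/s ≈ 3.772e+04 m/s = 7.958 AU/year.
vₐ = √(GM · (2/rₐ − 1/a)) = √(7.668e+19 · (2/5.82393e+11 − 1/3.3767e+11)) m/s ≈ 6020 m/s = 1.27 AU/year.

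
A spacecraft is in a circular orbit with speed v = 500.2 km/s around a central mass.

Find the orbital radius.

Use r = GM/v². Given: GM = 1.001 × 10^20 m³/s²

Convert to SI: v = 500.2 km/s = 500200 m/s.
For a circular orbit, v² = GM / r, so r = GM / v².
r = 1.001e+20 / (500200)² m ≈ 4.001e+08 m = 400.1 Mm.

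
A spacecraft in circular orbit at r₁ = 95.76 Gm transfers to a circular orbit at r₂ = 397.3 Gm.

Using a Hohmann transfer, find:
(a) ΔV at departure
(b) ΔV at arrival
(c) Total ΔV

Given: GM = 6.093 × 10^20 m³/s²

Convert to SI: r₁ = 95.76 Gm = 9.576e+10 m; r₂ = 397.3 Gm = 3.973e+11 m.
Transfer semi-major axis: a_t = (r₁ + r₂)/2 = (9.576e+10 + 3.973e+11)/2 = 2.4653e+11 m.
Circular speeds: v₁ = √(GM/r₁) = 79767 m/s, v₂ = √(GM/r₂) = 39161.2 m/s.
Transfer speeds (vis-viva v² = GM(2/r − 1/a_t)): v₁ᵗ = 101262 m/s, v₂ᵗ = 24406.9 m/s.
(a) ΔV₁ = |v₁ᵗ − v₁| ≈ 2.15e+04 m/s = 21.5 km/s.
(b) ΔV₂ = |v₂ − v₂ᵗ| ≈ 1.475e+04 m/s = 14.75 km/s.
(c) ΔV_total = ΔV₁ + ΔV₂ ≈ 3.625e+04 m/s = 36.25 km/s.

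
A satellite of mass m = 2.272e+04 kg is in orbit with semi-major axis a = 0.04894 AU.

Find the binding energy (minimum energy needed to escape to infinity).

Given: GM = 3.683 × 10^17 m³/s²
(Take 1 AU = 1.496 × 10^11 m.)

Convert to SI: a = 0.04894 AU = 7.32142e+09 m.
Total orbital energy is E = −GMm/(2a); binding energy is E_bind = −E = GMm/(2a).
E_bind = 3.683e+17 · 2.272e+04 / (2 · 7.32142e+09) J ≈ 5.715e+11 J = 571.5 GJ.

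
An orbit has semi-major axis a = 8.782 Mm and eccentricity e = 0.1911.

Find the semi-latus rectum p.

Convert to SI: a = 8.782 Mm = 8.782e+06 m.
p = a (1 − e²).
p = 8.782e+06 · (1 − (0.1911)²) = 8.782e+06 · 0.963481 ≈ 8.461e+06 m = 8.461 Mm.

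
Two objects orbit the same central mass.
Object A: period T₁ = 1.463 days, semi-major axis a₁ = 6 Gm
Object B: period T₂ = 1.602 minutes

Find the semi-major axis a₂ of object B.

Convert to SI: T₁ = 1.463 days = 126403 s; a₁ = 6 Gm = 6e+09 m; T₂ = 1.602 minutes = 96.12 s.
Kepler's third law: (T₁/T₂)² = (a₁/a₂)³ ⇒ a₂ = a₁ · (T₂/T₁)^(2/3).
T₂/T₁ = 96.12 / 126403 = 0.000760424.
a₂ = 6e+09 · (0.000760424)^(2/3) m ≈ 4.999e+07 m = 49.99 Mm.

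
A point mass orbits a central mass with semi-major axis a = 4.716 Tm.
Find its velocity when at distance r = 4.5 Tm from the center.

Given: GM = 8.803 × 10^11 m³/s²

Convert to SI: a = 4.716 Tm = 4.716e+12 m; r = 4.5 Tm = 4.5e+12 m.
Vis-viva: v = √(GM · (2/r − 1/a)).
2/r − 1/a = 2/4.5e+12 − 1/4.716e+12 = 2.324e-13 m⁻¹.
v = √(8.803e+11 · 2.324e-13) m/s ≈ 0.4523 m/s = 0.4523 m/s.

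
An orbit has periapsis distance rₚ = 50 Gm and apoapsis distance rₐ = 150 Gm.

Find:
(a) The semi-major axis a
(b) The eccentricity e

Convert to SI: rₚ = 50 Gm = 5e+10 m; rₐ = 150 Gm = 1.5e+11 m.
(a) a = (rₚ + rₐ) / 2 = (5e+10 + 1.5e+11) / 2 ≈ 1e+11 m = 100 Gm.
(b) e = (rₐ − rₚ) / (rₐ + rₚ) = (1.5e+11 − 5e+10) / (1.5e+11 + 5e+10) ≈ 0.5.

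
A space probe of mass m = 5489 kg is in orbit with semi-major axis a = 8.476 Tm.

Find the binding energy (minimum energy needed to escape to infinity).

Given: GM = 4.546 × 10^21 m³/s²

Convert to SI: a = 8.476 Tm = 8.476e+12 m.
Total orbital energy is E = −GMm/(2a); binding energy is E_bind = −E = GMm/(2a).
E_bind = 4.546e+21 · 5489 / (2 · 8.476e+12) J ≈ 1.472e+12 J = 1.472 TJ.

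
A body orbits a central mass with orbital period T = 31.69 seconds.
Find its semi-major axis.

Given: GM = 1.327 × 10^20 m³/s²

Invert Kepler's third law: a = (GM · T² / (4π²))^(1/3).
Substituting T = 31.69 s and GM = 1.327e+20 m³/s²:
a = (1.327e+20 · (31.69)² / (4π²))^(1/3) m
a ≈ 1.5e+07 m = 15 Mm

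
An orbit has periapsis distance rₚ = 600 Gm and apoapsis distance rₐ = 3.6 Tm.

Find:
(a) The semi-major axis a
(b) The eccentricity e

Convert to SI: rₚ = 600 Gm = 6e+11 m; rₐ = 3.6 Tm = 3.6e+12 m.
(a) a = (rₚ + rₐ) / 2 = (6e+11 + 3.6e+12) / 2 ≈ 2.1e+12 m = 2.1 Tm.
(b) e = (rₐ − rₚ) / (rₐ + rₚ) = (3.6e+12 − 6e+11) / (3.6e+12 + 6e+11) ≈ 0.7143.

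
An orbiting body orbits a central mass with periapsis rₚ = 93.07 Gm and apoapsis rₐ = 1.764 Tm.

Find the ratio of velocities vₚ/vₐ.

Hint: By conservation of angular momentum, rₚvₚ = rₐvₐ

Convert to SI: rₚ = 93.07 Gm = 9.307e+10 m; rₐ = 1.764 Tm = 1.764e+12 m.
Conservation of angular momentum gives rₚvₚ = rₐvₐ, so vₚ/vₐ = rₐ/rₚ.
vₚ/vₐ = 1.764e+12 / 9.307e+10 ≈ 18.95.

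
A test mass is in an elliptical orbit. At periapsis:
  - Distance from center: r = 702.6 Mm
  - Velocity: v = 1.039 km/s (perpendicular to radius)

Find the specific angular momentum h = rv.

Convert to SI: r = 702.6 Mm = 7.026e+08 m; v = 1.039 km/s = 1039 m/s.
With v perpendicular to r, h = r · v.
h = 7.026e+08 · 1039 m²/s ≈ 7.3e+11 m²/s.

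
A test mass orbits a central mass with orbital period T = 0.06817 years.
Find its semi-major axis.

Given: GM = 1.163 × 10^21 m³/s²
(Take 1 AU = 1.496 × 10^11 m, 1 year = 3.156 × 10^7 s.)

Convert to SI: T = 0.06817 years = 2.15145e+06 s.
Invert Kepler's third law: a = (GM · T² / (4π²))^(1/3).
Substituting T = 2.15145e+06 s and GM = 1.163e+21 m³/s²:
a = (1.163e+21 · (2.15145e+06)² / (4π²))^(1/3) m
a ≈ 5.147e+10 m = 0.3441 AU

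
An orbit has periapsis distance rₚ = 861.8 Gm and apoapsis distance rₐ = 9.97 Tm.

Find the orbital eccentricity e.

Convert to SI: rₚ = 861.8 Gm = 8.618e+11 m; rₐ = 9.97 Tm = 9.97e+12 m.
e = (rₐ − rₚ) / (rₐ + rₚ).
e = (9.97e+12 − 8.618e+11) / (9.97e+12 + 8.618e+11) = 9.1082e+12 / 1.08318e+13 ≈ 0.8409.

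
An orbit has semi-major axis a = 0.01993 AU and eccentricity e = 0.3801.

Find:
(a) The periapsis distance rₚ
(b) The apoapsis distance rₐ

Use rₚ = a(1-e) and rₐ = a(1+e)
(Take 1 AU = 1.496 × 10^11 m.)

Convert to SI: a = 0.01993 AU = 2.98153e+09 m.
(a) rₚ = a(1 − e) = 2.98153e+09 · (1 − 0.3801) = 2.98153e+09 · 0.6199 ≈ 1.848e+09 m = 0.01235 AU.
(b) rₐ = a(1 + e) = 2.98153e+09 · (1 + 0.3801) = 2.98153e+09 · 1.3801 ≈ 4.115e+09 m = 0.02751 AU.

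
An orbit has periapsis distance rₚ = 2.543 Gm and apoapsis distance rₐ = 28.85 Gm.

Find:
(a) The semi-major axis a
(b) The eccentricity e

Convert to SI: rₚ = 2.543 Gm = 2.543e+09 m; rₐ = 28.85 Gm = 2.885e+10 m.
(a) a = (rₚ + rₐ) / 2 = (2.543e+09 + 2.885e+10) / 2 ≈ 1.57e+10 m = 15.7 Gm.
(b) e = (rₐ − rₚ) / (rₐ + rₚ) = (2.885e+10 − 2.543e+09) / (2.885e+10 + 2.543e+09) ≈ 0.838.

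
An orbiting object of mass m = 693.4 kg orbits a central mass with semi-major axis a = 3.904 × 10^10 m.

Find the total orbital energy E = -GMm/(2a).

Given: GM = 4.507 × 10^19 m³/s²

E = −GMm / (2a).
E = −4.507e+19 · 693.4 / (2 · 3.904e+10) J ≈ -4.003e+11 J = -400.3 GJ.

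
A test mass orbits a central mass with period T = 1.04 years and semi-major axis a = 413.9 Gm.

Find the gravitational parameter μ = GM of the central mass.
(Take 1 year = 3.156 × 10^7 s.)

Convert to SI: T = 1.04 years = 3.28224e+07 s; a = 413.9 Gm = 4.139e+11 m.
GM = 4π² · a³ / T².
GM = 4π² · (4.139e+11)³ / (3.28224e+07)² m³/s² ≈ 2.598e+21 m³/s² = 2.598 × 10^21 m³/s².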